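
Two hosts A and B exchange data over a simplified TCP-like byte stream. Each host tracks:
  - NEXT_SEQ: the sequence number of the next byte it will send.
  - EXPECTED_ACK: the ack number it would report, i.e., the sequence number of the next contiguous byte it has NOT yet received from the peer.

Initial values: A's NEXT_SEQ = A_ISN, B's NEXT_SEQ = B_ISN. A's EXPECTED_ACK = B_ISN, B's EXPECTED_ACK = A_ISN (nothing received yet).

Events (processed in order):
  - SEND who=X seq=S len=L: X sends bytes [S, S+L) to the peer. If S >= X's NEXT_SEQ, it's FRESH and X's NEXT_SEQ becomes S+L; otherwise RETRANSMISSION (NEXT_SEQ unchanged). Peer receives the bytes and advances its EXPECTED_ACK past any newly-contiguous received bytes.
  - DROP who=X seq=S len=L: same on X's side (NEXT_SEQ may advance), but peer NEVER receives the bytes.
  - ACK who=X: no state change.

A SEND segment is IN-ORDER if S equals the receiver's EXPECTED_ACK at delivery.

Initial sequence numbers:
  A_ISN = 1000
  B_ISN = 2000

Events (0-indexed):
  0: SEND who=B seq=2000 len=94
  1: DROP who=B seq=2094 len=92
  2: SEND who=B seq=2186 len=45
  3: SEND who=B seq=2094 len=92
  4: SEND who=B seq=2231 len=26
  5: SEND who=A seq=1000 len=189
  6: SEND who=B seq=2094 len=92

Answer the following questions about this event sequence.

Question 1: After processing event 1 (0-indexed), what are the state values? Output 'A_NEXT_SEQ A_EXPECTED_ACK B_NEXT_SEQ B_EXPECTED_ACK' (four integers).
After event 0: A_seq=1000 A_ack=2094 B_seq=2094 B_ack=1000
After event 1: A_seq=1000 A_ack=2094 B_seq=2186 B_ack=1000

1000 2094 2186 1000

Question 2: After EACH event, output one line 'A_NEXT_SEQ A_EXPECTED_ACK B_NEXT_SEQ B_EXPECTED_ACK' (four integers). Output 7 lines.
1000 2094 2094 1000
1000 2094 2186 1000
1000 2094 2231 1000
1000 2231 2231 1000
1000 2257 2257 1000
1189 2257 2257 1189
1189 2257 2257 1189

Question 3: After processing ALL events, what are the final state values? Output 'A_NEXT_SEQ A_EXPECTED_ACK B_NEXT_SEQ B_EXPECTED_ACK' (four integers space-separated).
After event 0: A_seq=1000 A_ack=2094 B_seq=2094 B_ack=1000
After event 1: A_seq=1000 A_ack=2094 B_seq=2186 B_ack=1000
After event 2: A_seq=1000 A_ack=2094 B_seq=2231 B_ack=1000
After event 3: A_seq=1000 A_ack=2231 B_seq=2231 B_ack=1000
After event 4: A_seq=1000 A_ack=2257 B_seq=2257 B_ack=1000
After event 5: A_seq=1189 A_ack=2257 B_seq=2257 B_ack=1189
After event 6: A_seq=1189 A_ack=2257 B_seq=2257 B_ack=1189

Answer: 1189 2257 2257 1189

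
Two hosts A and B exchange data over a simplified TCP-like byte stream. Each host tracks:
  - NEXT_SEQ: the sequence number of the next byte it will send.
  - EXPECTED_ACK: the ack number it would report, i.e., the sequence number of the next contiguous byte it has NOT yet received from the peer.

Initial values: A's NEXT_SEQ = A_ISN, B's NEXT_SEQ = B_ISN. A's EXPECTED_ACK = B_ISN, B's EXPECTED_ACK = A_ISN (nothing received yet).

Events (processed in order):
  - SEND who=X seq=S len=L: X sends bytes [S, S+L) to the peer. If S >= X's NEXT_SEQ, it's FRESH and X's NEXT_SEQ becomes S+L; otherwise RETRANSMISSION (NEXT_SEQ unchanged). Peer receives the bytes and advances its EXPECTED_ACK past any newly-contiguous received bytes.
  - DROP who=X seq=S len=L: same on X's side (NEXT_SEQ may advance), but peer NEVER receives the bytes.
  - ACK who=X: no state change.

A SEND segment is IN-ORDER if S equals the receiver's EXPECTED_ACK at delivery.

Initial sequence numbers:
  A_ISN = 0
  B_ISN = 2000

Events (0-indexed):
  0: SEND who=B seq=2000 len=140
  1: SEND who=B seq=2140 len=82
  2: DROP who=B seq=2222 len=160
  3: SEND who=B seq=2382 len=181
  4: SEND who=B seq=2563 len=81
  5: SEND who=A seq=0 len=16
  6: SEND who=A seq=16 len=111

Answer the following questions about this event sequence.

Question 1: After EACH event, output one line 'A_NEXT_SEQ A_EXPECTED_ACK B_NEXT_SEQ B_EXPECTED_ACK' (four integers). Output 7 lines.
0 2140 2140 0
0 2222 2222 0
0 2222 2382 0
0 2222 2563 0
0 2222 2644 0
16 2222 2644 16
127 2222 2644 127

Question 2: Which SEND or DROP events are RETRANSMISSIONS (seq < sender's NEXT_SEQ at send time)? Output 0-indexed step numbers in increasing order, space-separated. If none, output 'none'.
Step 0: SEND seq=2000 -> fresh
Step 1: SEND seq=2140 -> fresh
Step 2: DROP seq=2222 -> fresh
Step 3: SEND seq=2382 -> fresh
Step 4: SEND seq=2563 -> fresh
Step 5: SEND seq=0 -> fresh
Step 6: SEND seq=16 -> fresh

Answer: none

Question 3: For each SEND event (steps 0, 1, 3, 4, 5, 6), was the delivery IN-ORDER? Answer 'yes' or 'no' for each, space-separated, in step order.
Answer: yes yes no no yes yes

Derivation:
Step 0: SEND seq=2000 -> in-order
Step 1: SEND seq=2140 -> in-order
Step 3: SEND seq=2382 -> out-of-order
Step 4: SEND seq=2563 -> out-of-order
Step 5: SEND seq=0 -> in-order
Step 6: SEND seq=16 -> in-order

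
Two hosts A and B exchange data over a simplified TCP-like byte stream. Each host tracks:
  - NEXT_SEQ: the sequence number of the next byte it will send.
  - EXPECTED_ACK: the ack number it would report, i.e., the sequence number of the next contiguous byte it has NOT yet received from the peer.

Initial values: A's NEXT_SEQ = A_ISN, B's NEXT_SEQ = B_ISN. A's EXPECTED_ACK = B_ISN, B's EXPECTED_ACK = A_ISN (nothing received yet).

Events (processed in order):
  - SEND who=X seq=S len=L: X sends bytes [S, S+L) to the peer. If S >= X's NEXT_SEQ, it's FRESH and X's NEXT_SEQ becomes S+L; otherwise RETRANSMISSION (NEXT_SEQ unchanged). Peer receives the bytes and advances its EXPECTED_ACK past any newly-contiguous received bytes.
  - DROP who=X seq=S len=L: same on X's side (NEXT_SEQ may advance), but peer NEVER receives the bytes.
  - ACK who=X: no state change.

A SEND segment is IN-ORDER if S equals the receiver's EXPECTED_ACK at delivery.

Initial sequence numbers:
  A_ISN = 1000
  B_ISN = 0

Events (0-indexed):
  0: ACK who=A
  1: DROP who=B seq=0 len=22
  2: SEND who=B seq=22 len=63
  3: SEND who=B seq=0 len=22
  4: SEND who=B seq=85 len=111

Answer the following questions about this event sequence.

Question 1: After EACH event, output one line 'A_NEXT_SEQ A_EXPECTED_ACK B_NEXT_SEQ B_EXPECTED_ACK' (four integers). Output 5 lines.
1000 0 0 1000
1000 0 22 1000
1000 0 85 1000
1000 85 85 1000
1000 196 196 1000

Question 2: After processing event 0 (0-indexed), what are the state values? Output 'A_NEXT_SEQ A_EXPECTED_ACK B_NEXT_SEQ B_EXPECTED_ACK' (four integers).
After event 0: A_seq=1000 A_ack=0 B_seq=0 B_ack=1000

1000 0 0 1000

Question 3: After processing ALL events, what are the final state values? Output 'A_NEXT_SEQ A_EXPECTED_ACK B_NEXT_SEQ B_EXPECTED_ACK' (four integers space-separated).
After event 0: A_seq=1000 A_ack=0 B_seq=0 B_ack=1000
After event 1: A_seq=1000 A_ack=0 B_seq=22 B_ack=1000
After event 2: A_seq=1000 A_ack=0 B_seq=85 B_ack=1000
After event 3: A_seq=1000 A_ack=85 B_seq=85 B_ack=1000
After event 4: A_seq=1000 A_ack=196 B_seq=196 B_ack=1000

Answer: 1000 196 196 1000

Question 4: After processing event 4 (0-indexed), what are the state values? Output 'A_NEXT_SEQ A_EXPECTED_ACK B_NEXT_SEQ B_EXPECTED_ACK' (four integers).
After event 0: A_seq=1000 A_ack=0 B_seq=0 B_ack=1000
After event 1: A_seq=1000 A_ack=0 B_seq=22 B_ack=1000
After event 2: A_seq=1000 A_ack=0 B_seq=85 B_ack=1000
After event 3: A_seq=1000 A_ack=85 B_seq=85 B_ack=1000
After event 4: A_seq=1000 A_ack=196 B_seq=196 B_ack=1000

1000 196 196 1000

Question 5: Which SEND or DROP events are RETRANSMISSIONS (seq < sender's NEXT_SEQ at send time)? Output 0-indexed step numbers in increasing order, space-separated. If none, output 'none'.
Answer: 3

Derivation:
Step 1: DROP seq=0 -> fresh
Step 2: SEND seq=22 -> fresh
Step 3: SEND seq=0 -> retransmit
Step 4: SEND seq=85 -> fresh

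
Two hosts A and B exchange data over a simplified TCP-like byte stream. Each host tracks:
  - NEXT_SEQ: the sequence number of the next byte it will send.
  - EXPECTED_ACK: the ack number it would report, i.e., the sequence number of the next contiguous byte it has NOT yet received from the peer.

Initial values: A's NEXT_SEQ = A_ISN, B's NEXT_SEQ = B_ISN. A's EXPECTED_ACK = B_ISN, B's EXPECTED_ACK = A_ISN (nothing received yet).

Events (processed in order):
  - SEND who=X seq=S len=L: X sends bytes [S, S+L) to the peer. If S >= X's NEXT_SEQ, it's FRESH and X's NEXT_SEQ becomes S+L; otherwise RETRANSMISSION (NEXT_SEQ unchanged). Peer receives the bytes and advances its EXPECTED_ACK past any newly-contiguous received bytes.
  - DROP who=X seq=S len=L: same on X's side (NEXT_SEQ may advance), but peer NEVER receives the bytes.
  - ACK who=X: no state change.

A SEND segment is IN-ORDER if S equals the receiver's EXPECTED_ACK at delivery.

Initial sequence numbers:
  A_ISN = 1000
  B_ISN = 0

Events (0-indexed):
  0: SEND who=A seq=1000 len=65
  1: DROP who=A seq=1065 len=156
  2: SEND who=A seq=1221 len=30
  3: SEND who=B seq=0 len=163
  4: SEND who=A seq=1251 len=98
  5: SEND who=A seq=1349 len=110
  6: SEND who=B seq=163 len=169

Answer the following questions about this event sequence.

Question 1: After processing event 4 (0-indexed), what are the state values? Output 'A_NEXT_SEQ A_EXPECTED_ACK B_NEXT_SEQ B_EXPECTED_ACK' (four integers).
After event 0: A_seq=1065 A_ack=0 B_seq=0 B_ack=1065
After event 1: A_seq=1221 A_ack=0 B_seq=0 B_ack=1065
After event 2: A_seq=1251 A_ack=0 B_seq=0 B_ack=1065
After event 3: A_seq=1251 A_ack=163 B_seq=163 B_ack=1065
After event 4: A_seq=1349 A_ack=163 B_seq=163 B_ack=1065

1349 163 163 1065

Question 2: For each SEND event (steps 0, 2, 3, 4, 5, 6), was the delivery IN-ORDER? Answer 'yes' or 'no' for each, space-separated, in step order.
Answer: yes no yes no no yes

Derivation:
Step 0: SEND seq=1000 -> in-order
Step 2: SEND seq=1221 -> out-of-order
Step 3: SEND seq=0 -> in-order
Step 4: SEND seq=1251 -> out-of-order
Step 5: SEND seq=1349 -> out-of-order
Step 6: SEND seq=163 -> in-order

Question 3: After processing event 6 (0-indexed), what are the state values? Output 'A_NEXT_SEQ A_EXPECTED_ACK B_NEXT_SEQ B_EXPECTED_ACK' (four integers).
After event 0: A_seq=1065 A_ack=0 B_seq=0 B_ack=1065
After event 1: A_seq=1221 A_ack=0 B_seq=0 B_ack=1065
After event 2: A_seq=1251 A_ack=0 B_seq=0 B_ack=1065
After event 3: A_seq=1251 A_ack=163 B_seq=163 B_ack=1065
After event 4: A_seq=1349 A_ack=163 B_seq=163 B_ack=1065
After event 5: A_seq=1459 A_ack=163 B_seq=163 B_ack=1065
After event 6: A_seq=1459 A_ack=332 B_seq=332 B_ack=1065

1459 332 332 1065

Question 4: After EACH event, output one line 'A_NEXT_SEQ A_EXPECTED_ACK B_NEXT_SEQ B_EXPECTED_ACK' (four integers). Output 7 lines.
1065 0 0 1065
1221 0 0 1065
1251 0 0 1065
1251 163 163 1065
1349 163 163 1065
1459 163 163 1065
1459 332 332 1065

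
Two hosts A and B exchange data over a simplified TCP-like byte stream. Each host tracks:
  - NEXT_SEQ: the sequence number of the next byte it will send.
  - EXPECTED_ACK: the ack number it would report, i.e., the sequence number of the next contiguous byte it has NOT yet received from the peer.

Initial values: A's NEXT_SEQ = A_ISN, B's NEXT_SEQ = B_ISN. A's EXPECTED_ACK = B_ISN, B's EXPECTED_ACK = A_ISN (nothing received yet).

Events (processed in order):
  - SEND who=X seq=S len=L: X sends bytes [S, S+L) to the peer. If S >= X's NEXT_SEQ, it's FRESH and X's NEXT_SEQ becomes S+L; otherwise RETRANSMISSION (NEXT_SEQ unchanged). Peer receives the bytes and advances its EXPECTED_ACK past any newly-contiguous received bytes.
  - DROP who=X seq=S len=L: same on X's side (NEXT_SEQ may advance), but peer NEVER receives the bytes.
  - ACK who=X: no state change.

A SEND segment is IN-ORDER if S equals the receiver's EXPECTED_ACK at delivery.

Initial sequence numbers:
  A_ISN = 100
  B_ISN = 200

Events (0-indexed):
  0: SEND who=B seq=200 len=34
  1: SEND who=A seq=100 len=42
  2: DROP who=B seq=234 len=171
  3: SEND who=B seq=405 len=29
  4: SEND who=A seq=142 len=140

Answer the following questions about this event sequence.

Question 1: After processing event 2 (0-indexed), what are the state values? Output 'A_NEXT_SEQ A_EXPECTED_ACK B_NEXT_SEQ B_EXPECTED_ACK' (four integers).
After event 0: A_seq=100 A_ack=234 B_seq=234 B_ack=100
After event 1: A_seq=142 A_ack=234 B_seq=234 B_ack=142
After event 2: A_seq=142 A_ack=234 B_seq=405 B_ack=142

142 234 405 142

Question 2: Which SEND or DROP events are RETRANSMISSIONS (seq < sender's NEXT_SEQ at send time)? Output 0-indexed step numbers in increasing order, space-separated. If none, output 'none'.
Step 0: SEND seq=200 -> fresh
Step 1: SEND seq=100 -> fresh
Step 2: DROP seq=234 -> fresh
Step 3: SEND seq=405 -> fresh
Step 4: SEND seq=142 -> fresh

Answer: none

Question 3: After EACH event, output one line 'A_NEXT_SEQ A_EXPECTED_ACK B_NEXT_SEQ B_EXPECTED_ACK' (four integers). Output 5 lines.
100 234 234 100
142 234 234 142
142 234 405 142
142 234 434 142
282 234 434 282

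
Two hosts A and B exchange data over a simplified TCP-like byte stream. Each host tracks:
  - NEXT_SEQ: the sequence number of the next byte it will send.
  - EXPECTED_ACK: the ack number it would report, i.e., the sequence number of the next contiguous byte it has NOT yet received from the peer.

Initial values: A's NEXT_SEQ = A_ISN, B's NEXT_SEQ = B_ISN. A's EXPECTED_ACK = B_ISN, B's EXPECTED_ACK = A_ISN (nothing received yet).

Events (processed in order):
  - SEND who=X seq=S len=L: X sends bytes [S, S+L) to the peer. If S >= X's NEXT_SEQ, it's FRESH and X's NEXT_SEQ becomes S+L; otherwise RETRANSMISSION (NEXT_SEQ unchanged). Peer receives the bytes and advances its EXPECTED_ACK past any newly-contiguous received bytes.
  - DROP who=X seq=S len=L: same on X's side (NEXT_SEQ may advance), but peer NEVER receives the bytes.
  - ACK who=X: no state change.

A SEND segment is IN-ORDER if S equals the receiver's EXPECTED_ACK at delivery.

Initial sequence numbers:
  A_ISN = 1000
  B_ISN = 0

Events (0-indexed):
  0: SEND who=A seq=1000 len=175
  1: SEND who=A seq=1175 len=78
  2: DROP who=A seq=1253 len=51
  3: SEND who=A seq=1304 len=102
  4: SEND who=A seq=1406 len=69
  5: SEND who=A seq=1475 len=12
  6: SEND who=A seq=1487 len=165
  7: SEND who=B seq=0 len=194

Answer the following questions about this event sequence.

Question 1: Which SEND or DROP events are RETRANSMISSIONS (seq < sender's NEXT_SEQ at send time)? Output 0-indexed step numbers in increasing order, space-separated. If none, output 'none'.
Answer: none

Derivation:
Step 0: SEND seq=1000 -> fresh
Step 1: SEND seq=1175 -> fresh
Step 2: DROP seq=1253 -> fresh
Step 3: SEND seq=1304 -> fresh
Step 4: SEND seq=1406 -> fresh
Step 5: SEND seq=1475 -> fresh
Step 6: SEND seq=1487 -> fresh
Step 7: SEND seq=0 -> fresh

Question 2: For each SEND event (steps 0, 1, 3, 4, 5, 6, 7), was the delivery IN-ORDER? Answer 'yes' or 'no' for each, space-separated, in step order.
Answer: yes yes no no no no yes

Derivation:
Step 0: SEND seq=1000 -> in-order
Step 1: SEND seq=1175 -> in-order
Step 3: SEND seq=1304 -> out-of-order
Step 4: SEND seq=1406 -> out-of-order
Step 5: SEND seq=1475 -> out-of-order
Step 6: SEND seq=1487 -> out-of-order
Step 7: SEND seq=0 -> in-order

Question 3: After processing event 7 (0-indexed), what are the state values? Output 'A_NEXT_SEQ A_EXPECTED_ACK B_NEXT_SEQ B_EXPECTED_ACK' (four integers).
After event 0: A_seq=1175 A_ack=0 B_seq=0 B_ack=1175
After event 1: A_seq=1253 A_ack=0 B_seq=0 B_ack=1253
After event 2: A_seq=1304 A_ack=0 B_seq=0 B_ack=1253
After event 3: A_seq=1406 A_ack=0 B_seq=0 B_ack=1253
After event 4: A_seq=1475 A_ack=0 B_seq=0 B_ack=1253
After event 5: A_seq=1487 A_ack=0 B_seq=0 B_ack=1253
After event 6: A_seq=1652 A_ack=0 B_seq=0 B_ack=1253
After event 7: A_seq=1652 A_ack=194 B_seq=194 B_ack=1253

1652 194 194 1253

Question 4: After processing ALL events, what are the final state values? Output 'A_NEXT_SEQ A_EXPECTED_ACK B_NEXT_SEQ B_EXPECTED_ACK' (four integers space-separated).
Answer: 1652 194 194 1253

Derivation:
After event 0: A_seq=1175 A_ack=0 B_seq=0 B_ack=1175
After event 1: A_seq=1253 A_ack=0 B_seq=0 B_ack=1253
After event 2: A_seq=1304 A_ack=0 B_seq=0 B_ack=1253
After event 3: A_seq=1406 A_ack=0 B_seq=0 B_ack=1253
After event 4: A_seq=1475 A_ack=0 B_seq=0 B_ack=1253
After event 5: A_seq=1487 A_ack=0 B_seq=0 B_ack=1253
After event 6: A_seq=1652 A_ack=0 B_seq=0 B_ack=1253
After event 7: A_seq=1652 A_ack=194 B_seq=194 B_ack=1253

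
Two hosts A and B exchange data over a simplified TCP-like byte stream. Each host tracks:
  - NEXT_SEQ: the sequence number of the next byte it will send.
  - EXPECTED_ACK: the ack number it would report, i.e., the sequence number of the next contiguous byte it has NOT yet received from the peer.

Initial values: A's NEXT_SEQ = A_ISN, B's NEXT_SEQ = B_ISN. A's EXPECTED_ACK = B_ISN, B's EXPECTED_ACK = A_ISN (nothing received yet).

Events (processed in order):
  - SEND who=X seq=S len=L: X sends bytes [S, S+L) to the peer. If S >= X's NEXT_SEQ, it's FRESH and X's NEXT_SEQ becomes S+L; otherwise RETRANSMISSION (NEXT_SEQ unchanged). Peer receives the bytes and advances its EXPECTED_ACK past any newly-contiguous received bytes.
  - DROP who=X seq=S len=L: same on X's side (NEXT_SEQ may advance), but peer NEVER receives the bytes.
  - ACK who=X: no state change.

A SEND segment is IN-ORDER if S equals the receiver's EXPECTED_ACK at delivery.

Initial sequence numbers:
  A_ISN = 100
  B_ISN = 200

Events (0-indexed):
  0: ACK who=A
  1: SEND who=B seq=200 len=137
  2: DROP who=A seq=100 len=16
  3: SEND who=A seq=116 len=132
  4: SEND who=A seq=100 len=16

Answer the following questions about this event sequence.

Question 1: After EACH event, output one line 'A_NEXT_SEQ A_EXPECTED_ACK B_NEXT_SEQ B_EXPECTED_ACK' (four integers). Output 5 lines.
100 200 200 100
100 337 337 100
116 337 337 100
248 337 337 100
248 337 337 248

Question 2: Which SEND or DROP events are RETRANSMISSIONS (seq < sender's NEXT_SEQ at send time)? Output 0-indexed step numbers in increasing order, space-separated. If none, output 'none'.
Step 1: SEND seq=200 -> fresh
Step 2: DROP seq=100 -> fresh
Step 3: SEND seq=116 -> fresh
Step 4: SEND seq=100 -> retransmit

Answer: 4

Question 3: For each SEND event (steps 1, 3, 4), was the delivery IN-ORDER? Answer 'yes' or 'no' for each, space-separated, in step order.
Step 1: SEND seq=200 -> in-order
Step 3: SEND seq=116 -> out-of-order
Step 4: SEND seq=100 -> in-order

Answer: yes no yes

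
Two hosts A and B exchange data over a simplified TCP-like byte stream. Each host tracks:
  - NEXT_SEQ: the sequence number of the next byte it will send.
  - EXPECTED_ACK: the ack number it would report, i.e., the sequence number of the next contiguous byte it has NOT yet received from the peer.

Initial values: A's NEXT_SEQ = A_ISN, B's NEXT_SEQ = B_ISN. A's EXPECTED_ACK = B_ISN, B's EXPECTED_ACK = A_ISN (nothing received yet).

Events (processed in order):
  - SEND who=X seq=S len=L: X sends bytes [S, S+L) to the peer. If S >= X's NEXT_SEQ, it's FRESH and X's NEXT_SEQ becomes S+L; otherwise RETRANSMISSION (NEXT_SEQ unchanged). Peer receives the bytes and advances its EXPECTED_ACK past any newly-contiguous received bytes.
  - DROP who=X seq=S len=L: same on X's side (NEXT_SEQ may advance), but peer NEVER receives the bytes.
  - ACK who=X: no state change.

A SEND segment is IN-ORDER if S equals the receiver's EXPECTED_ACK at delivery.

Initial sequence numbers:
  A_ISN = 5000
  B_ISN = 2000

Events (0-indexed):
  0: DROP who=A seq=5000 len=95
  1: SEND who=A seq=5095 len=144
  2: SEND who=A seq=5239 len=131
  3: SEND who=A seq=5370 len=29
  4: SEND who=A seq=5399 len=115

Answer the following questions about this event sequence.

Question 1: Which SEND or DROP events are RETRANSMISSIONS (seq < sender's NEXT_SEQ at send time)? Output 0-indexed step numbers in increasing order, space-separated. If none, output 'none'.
Step 0: DROP seq=5000 -> fresh
Step 1: SEND seq=5095 -> fresh
Step 2: SEND seq=5239 -> fresh
Step 3: SEND seq=5370 -> fresh
Step 4: SEND seq=5399 -> fresh

Answer: none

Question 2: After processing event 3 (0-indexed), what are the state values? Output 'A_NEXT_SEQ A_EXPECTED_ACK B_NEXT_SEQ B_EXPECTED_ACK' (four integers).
After event 0: A_seq=5095 A_ack=2000 B_seq=2000 B_ack=5000
After event 1: A_seq=5239 A_ack=2000 B_seq=2000 B_ack=5000
After event 2: A_seq=5370 A_ack=2000 B_seq=2000 B_ack=5000
After event 3: A_seq=5399 A_ack=2000 B_seq=2000 B_ack=5000

5399 2000 2000 5000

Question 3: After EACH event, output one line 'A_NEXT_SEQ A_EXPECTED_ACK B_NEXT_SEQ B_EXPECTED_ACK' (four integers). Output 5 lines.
5095 2000 2000 5000
5239 2000 2000 5000
5370 2000 2000 5000
5399 2000 2000 5000
5514 2000 2000 5000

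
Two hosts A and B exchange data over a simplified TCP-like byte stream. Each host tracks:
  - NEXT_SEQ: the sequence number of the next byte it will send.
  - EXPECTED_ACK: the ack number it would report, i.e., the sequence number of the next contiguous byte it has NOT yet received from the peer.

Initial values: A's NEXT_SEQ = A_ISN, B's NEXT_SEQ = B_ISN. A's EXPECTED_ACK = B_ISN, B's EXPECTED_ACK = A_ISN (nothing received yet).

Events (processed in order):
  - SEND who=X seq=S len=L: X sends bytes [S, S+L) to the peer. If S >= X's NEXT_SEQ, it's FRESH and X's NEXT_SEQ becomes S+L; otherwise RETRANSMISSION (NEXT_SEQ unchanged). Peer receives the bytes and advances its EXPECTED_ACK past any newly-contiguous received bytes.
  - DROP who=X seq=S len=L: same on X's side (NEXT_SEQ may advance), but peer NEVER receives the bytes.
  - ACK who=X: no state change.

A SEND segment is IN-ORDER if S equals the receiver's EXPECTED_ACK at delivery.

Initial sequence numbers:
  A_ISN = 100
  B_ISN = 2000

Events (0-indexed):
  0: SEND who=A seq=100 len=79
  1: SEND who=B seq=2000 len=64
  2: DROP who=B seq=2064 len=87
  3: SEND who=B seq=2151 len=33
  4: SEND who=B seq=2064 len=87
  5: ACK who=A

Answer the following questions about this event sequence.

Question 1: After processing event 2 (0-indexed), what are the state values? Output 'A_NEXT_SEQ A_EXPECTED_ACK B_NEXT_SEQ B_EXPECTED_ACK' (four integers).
After event 0: A_seq=179 A_ack=2000 B_seq=2000 B_ack=179
After event 1: A_seq=179 A_ack=2064 B_seq=2064 B_ack=179
After event 2: A_seq=179 A_ack=2064 B_seq=2151 B_ack=179

179 2064 2151 179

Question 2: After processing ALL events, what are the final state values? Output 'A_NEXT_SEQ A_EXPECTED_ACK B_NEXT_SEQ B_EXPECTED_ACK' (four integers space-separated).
After event 0: A_seq=179 A_ack=2000 B_seq=2000 B_ack=179
After event 1: A_seq=179 A_ack=2064 B_seq=2064 B_ack=179
After event 2: A_seq=179 A_ack=2064 B_seq=2151 B_ack=179
After event 3: A_seq=179 A_ack=2064 B_seq=2184 B_ack=179
After event 4: A_seq=179 A_ack=2184 B_seq=2184 B_ack=179
After event 5: A_seq=179 A_ack=2184 B_seq=2184 B_ack=179

Answer: 179 2184 2184 179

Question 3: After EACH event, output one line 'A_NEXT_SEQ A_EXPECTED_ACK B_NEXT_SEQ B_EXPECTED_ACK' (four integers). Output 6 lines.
179 2000 2000 179
179 2064 2064 179
179 2064 2151 179
179 2064 2184 179
179 2184 2184 179
179 2184 2184 179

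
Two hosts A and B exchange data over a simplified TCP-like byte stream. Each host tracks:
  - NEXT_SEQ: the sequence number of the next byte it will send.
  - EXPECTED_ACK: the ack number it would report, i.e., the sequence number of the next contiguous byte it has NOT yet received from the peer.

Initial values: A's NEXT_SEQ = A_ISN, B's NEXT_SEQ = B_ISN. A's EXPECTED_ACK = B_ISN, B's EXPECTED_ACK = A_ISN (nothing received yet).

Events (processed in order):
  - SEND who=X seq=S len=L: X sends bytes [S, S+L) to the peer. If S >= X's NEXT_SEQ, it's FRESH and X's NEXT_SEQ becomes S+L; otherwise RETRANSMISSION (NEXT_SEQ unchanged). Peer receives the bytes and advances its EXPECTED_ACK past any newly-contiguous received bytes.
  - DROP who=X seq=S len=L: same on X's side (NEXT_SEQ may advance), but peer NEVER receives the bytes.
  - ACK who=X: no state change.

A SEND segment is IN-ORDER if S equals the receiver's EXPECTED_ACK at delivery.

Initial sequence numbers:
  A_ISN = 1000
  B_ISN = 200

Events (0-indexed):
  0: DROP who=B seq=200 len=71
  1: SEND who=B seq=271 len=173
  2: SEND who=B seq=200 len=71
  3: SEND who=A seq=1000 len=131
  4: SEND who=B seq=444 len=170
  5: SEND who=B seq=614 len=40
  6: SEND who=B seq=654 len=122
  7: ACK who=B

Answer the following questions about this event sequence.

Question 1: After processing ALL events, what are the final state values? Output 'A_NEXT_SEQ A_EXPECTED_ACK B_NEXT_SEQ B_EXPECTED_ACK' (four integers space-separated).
After event 0: A_seq=1000 A_ack=200 B_seq=271 B_ack=1000
After event 1: A_seq=1000 A_ack=200 B_seq=444 B_ack=1000
After event 2: A_seq=1000 A_ack=444 B_seq=444 B_ack=1000
After event 3: A_seq=1131 A_ack=444 B_seq=444 B_ack=1131
After event 4: A_seq=1131 A_ack=614 B_seq=614 B_ack=1131
After event 5: A_seq=1131 A_ack=654 B_seq=654 B_ack=1131
After event 6: A_seq=1131 A_ack=776 B_seq=776 B_ack=1131
After event 7: A_seq=1131 A_ack=776 B_seq=776 B_ack=1131

Answer: 1131 776 776 1131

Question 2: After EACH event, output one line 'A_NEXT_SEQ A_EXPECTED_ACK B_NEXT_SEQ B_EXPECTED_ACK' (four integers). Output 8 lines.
1000 200 271 1000
1000 200 444 1000
1000 444 444 1000
1131 444 444 1131
1131 614 614 1131
1131 654 654 1131
1131 776 776 1131
1131 776 776 1131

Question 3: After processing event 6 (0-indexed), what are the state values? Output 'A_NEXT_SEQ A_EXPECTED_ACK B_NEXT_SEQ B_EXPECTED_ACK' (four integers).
After event 0: A_seq=1000 A_ack=200 B_seq=271 B_ack=1000
After event 1: A_seq=1000 A_ack=200 B_seq=444 B_ack=1000
After event 2: A_seq=1000 A_ack=444 B_seq=444 B_ack=1000
After event 3: A_seq=1131 A_ack=444 B_seq=444 B_ack=1131
After event 4: A_seq=1131 A_ack=614 B_seq=614 B_ack=1131
After event 5: A_seq=1131 A_ack=654 B_seq=654 B_ack=1131
After event 6: A_seq=1131 A_ack=776 B_seq=776 B_ack=1131

1131 776 776 1131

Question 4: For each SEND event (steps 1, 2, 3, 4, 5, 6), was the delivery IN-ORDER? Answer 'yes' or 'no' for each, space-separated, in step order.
Answer: no yes yes yes yes yes

Derivation:
Step 1: SEND seq=271 -> out-of-order
Step 2: SEND seq=200 -> in-order
Step 3: SEND seq=1000 -> in-order
Step 4: SEND seq=444 -> in-order
Step 5: SEND seq=614 -> in-order
Step 6: SEND seq=654 -> in-order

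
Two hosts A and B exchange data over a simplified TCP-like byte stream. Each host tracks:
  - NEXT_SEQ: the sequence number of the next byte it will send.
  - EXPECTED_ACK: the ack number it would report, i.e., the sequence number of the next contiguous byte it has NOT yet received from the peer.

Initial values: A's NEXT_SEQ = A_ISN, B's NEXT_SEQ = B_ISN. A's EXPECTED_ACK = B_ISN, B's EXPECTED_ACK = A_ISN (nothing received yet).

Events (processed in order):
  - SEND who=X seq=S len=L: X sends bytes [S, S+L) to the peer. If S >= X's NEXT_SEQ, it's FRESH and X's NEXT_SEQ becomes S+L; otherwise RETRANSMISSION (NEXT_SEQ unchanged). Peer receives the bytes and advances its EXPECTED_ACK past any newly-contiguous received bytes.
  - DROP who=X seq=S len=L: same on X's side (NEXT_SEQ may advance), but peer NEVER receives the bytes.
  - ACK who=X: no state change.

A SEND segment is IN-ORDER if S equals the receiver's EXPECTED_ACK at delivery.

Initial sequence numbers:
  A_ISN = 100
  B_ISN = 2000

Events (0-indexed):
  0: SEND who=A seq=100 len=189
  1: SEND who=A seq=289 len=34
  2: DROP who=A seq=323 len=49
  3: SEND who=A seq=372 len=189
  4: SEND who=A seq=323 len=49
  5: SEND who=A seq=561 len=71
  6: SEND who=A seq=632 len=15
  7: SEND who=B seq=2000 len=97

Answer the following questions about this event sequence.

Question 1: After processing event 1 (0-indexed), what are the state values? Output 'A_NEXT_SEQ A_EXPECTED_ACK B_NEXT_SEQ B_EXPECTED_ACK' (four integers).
After event 0: A_seq=289 A_ack=2000 B_seq=2000 B_ack=289
After event 1: A_seq=323 A_ack=2000 B_seq=2000 B_ack=323

323 2000 2000 323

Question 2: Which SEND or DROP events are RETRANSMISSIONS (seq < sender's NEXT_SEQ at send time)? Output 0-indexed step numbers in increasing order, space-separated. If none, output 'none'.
Step 0: SEND seq=100 -> fresh
Step 1: SEND seq=289 -> fresh
Step 2: DROP seq=323 -> fresh
Step 3: SEND seq=372 -> fresh
Step 4: SEND seq=323 -> retransmit
Step 5: SEND seq=561 -> fresh
Step 6: SEND seq=632 -> fresh
Step 7: SEND seq=2000 -> fresh

Answer: 4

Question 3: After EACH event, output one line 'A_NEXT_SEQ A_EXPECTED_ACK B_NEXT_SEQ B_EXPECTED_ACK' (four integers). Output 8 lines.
289 2000 2000 289
323 2000 2000 323
372 2000 2000 323
561 2000 2000 323
561 2000 2000 561
632 2000 2000 632
647 2000 2000 647
647 2097 2097 647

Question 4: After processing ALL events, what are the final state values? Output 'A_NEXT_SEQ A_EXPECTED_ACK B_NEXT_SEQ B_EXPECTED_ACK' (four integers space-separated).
After event 0: A_seq=289 A_ack=2000 B_seq=2000 B_ack=289
After event 1: A_seq=323 A_ack=2000 B_seq=2000 B_ack=323
After event 2: A_seq=372 A_ack=2000 B_seq=2000 B_ack=323
After event 3: A_seq=561 A_ack=2000 B_seq=2000 B_ack=323
After event 4: A_seq=561 A_ack=2000 B_seq=2000 B_ack=561
After event 5: A_seq=632 A_ack=2000 B_seq=2000 B_ack=632
After event 6: A_seq=647 A_ack=2000 B_seq=2000 B_ack=647
After event 7: A_seq=647 A_ack=2097 B_seq=2097 B_ack=647

Answer: 647 2097 2097 647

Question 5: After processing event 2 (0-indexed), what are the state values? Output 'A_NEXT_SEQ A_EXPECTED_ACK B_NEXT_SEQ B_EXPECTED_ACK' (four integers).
After event 0: A_seq=289 A_ack=2000 B_seq=2000 B_ack=289
After event 1: A_seq=323 A_ack=2000 B_seq=2000 B_ack=323
After event 2: A_seq=372 A_ack=2000 B_seq=2000 B_ack=323

372 2000 2000 323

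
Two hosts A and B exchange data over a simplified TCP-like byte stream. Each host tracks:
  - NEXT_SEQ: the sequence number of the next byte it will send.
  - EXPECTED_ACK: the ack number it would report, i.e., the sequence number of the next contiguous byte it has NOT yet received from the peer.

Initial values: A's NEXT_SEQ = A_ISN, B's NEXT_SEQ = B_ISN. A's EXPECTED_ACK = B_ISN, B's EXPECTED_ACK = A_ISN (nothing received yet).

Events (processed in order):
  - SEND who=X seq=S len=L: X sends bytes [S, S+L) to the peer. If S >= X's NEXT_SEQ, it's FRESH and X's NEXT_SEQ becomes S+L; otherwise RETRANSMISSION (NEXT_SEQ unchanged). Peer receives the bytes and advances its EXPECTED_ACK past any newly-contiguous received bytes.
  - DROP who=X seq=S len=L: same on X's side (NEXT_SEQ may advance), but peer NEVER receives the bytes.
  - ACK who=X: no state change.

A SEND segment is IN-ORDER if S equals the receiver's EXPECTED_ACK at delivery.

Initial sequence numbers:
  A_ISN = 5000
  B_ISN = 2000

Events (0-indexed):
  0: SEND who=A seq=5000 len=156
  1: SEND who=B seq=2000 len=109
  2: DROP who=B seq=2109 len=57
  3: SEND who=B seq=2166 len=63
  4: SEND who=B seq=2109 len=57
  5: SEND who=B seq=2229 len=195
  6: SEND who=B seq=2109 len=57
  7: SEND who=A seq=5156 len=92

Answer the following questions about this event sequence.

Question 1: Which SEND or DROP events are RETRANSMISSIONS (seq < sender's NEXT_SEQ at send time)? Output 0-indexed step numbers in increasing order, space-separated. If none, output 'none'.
Step 0: SEND seq=5000 -> fresh
Step 1: SEND seq=2000 -> fresh
Step 2: DROP seq=2109 -> fresh
Step 3: SEND seq=2166 -> fresh
Step 4: SEND seq=2109 -> retransmit
Step 5: SEND seq=2229 -> fresh
Step 6: SEND seq=2109 -> retransmit
Step 7: SEND seq=5156 -> fresh

Answer: 4 6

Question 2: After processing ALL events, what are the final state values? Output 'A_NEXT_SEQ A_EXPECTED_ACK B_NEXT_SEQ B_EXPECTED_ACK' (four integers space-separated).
Answer: 5248 2424 2424 5248

Derivation:
After event 0: A_seq=5156 A_ack=2000 B_seq=2000 B_ack=5156
After event 1: A_seq=5156 A_ack=2109 B_seq=2109 B_ack=5156
After event 2: A_seq=5156 A_ack=2109 B_seq=2166 B_ack=5156
After event 3: A_seq=5156 A_ack=2109 B_seq=2229 B_ack=5156
After event 4: A_seq=5156 A_ack=2229 B_seq=2229 B_ack=5156
After event 5: A_seq=5156 A_ack=2424 B_seq=2424 B_ack=5156
After event 6: A_seq=5156 A_ack=2424 B_seq=2424 B_ack=5156
After event 7: A_seq=5248 A_ack=2424 B_seq=2424 B_ack=5248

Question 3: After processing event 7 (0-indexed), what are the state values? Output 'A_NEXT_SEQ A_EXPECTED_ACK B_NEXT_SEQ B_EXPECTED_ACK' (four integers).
After event 0: A_seq=5156 A_ack=2000 B_seq=2000 B_ack=5156
After event 1: A_seq=5156 A_ack=2109 B_seq=2109 B_ack=5156
After event 2: A_seq=5156 A_ack=2109 B_seq=2166 B_ack=5156
After event 3: A_seq=5156 A_ack=2109 B_seq=2229 B_ack=5156
After event 4: A_seq=5156 A_ack=2229 B_seq=2229 B_ack=5156
After event 5: A_seq=5156 A_ack=2424 B_seq=2424 B_ack=5156
After event 6: A_seq=5156 A_ack=2424 B_seq=2424 B_ack=5156
After event 7: A_seq=5248 A_ack=2424 B_seq=2424 B_ack=5248

5248 2424 2424 5248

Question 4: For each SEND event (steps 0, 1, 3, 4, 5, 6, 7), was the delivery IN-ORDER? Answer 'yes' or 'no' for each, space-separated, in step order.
Answer: yes yes no yes yes no yes

Derivation:
Step 0: SEND seq=5000 -> in-order
Step 1: SEND seq=2000 -> in-order
Step 3: SEND seq=2166 -> out-of-order
Step 4: SEND seq=2109 -> in-order
Step 5: SEND seq=2229 -> in-order
Step 6: SEND seq=2109 -> out-of-order
Step 7: SEND seq=5156 -> in-order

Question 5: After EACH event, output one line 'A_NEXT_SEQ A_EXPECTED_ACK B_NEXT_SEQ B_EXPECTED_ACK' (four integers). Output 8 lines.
5156 2000 2000 5156
5156 2109 2109 5156
5156 2109 2166 5156
5156 2109 2229 5156
5156 2229 2229 5156
5156 2424 2424 5156
5156 2424 2424 5156
5248 2424 2424 5248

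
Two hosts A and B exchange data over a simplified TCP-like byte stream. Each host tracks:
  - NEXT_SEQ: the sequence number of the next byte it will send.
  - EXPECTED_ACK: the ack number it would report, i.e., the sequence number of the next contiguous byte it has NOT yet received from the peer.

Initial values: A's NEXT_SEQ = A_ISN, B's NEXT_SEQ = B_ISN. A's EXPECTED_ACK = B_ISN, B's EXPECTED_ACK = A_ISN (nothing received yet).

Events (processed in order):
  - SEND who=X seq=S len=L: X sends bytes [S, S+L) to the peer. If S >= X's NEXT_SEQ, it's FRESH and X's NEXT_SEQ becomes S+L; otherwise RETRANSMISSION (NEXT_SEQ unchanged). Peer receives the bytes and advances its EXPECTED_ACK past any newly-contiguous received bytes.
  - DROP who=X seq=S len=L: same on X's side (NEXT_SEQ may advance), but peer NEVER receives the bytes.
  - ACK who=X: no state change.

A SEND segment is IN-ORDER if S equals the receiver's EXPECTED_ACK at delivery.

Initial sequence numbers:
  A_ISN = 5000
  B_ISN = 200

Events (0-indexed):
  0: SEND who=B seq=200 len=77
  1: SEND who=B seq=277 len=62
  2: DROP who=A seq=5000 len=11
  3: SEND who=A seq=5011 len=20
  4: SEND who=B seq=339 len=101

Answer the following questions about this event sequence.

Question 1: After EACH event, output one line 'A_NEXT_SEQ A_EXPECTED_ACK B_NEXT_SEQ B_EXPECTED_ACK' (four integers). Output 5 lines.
5000 277 277 5000
5000 339 339 5000
5011 339 339 5000
5031 339 339 5000
5031 440 440 5000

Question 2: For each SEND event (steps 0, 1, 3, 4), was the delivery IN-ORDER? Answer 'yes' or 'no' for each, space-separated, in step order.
Answer: yes yes no yes

Derivation:
Step 0: SEND seq=200 -> in-order
Step 1: SEND seq=277 -> in-order
Step 3: SEND seq=5011 -> out-of-order
Step 4: SEND seq=339 -> in-order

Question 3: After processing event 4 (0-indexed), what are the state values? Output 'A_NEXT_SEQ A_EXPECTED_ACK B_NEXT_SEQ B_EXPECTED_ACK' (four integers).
After event 0: A_seq=5000 A_ack=277 B_seq=277 B_ack=5000
After event 1: A_seq=5000 A_ack=339 B_seq=339 B_ack=5000
After event 2: A_seq=5011 A_ack=339 B_seq=339 B_ack=5000
After event 3: A_seq=5031 A_ack=339 B_seq=339 B_ack=5000
After event 4: A_seq=5031 A_ack=440 B_seq=440 B_ack=5000

5031 440 440 5000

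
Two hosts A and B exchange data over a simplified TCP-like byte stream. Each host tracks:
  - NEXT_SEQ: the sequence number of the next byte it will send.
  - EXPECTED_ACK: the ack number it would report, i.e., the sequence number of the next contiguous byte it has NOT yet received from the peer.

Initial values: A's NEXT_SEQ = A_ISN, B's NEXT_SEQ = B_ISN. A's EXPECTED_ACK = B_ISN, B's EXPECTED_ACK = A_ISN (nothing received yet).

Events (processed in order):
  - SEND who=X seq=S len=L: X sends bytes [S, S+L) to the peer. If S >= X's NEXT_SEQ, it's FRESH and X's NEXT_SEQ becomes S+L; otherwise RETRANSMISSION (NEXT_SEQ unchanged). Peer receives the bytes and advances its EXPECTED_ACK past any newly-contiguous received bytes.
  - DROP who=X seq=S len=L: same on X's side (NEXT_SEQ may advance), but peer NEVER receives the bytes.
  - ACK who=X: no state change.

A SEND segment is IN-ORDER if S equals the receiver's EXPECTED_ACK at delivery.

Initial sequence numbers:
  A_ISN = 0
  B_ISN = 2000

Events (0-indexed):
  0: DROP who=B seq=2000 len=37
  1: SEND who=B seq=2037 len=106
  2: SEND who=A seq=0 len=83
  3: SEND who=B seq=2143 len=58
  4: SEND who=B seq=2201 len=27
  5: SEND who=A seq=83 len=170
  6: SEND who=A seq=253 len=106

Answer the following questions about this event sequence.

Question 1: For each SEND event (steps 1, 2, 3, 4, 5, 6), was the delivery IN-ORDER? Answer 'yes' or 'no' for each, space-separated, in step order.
Step 1: SEND seq=2037 -> out-of-order
Step 2: SEND seq=0 -> in-order
Step 3: SEND seq=2143 -> out-of-order
Step 4: SEND seq=2201 -> out-of-order
Step 5: SEND seq=83 -> in-order
Step 6: SEND seq=253 -> in-order

Answer: no yes no no yes yes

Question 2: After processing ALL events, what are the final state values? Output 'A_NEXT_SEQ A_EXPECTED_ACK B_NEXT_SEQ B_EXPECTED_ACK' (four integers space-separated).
After event 0: A_seq=0 A_ack=2000 B_seq=2037 B_ack=0
After event 1: A_seq=0 A_ack=2000 B_seq=2143 B_ack=0
After event 2: A_seq=83 A_ack=2000 B_seq=2143 B_ack=83
After event 3: A_seq=83 A_ack=2000 B_seq=2201 B_ack=83
After event 4: A_seq=83 A_ack=2000 B_seq=2228 B_ack=83
After event 5: A_seq=253 A_ack=2000 B_seq=2228 B_ack=253
After event 6: A_seq=359 A_ack=2000 B_seq=2228 B_ack=359

Answer: 359 2000 2228 359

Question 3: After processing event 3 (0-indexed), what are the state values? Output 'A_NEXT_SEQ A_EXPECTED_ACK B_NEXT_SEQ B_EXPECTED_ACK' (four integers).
After event 0: A_seq=0 A_ack=2000 B_seq=2037 B_ack=0
After event 1: A_seq=0 A_ack=2000 B_seq=2143 B_ack=0
After event 2: A_seq=83 A_ack=2000 B_seq=2143 B_ack=83
After event 3: A_seq=83 A_ack=2000 B_seq=2201 B_ack=83

83 2000 2201 83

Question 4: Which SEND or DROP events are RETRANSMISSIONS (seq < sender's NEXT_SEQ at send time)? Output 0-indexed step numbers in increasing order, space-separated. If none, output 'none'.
Step 0: DROP seq=2000 -> fresh
Step 1: SEND seq=2037 -> fresh
Step 2: SEND seq=0 -> fresh
Step 3: SEND seq=2143 -> fresh
Step 4: SEND seq=2201 -> fresh
Step 5: SEND seq=83 -> fresh
Step 6: SEND seq=253 -> fresh

Answer: none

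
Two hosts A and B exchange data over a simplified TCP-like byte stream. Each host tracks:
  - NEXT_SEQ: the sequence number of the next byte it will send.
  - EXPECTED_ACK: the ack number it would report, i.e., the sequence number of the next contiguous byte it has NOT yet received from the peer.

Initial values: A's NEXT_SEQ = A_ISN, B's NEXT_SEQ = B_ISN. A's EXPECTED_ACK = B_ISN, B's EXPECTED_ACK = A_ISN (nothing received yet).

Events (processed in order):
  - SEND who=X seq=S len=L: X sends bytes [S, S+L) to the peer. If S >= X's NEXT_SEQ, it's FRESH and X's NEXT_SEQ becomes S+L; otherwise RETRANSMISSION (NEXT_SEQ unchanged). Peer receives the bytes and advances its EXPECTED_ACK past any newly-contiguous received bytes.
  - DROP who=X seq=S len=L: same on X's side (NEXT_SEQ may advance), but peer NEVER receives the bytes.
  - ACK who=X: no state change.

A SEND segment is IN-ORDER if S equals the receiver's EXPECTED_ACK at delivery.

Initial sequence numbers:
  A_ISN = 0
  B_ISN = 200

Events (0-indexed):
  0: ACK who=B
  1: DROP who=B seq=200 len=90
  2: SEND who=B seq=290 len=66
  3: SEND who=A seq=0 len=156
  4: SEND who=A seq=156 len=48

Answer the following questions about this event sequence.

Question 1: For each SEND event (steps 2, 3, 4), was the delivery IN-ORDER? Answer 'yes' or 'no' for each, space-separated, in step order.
Step 2: SEND seq=290 -> out-of-order
Step 3: SEND seq=0 -> in-order
Step 4: SEND seq=156 -> in-order

Answer: no yes yes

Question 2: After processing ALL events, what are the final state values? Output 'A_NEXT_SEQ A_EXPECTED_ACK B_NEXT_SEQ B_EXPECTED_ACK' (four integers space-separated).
After event 0: A_seq=0 A_ack=200 B_seq=200 B_ack=0
After event 1: A_seq=0 A_ack=200 B_seq=290 B_ack=0
After event 2: A_seq=0 A_ack=200 B_seq=356 B_ack=0
After event 3: A_seq=156 A_ack=200 B_seq=356 B_ack=156
After event 4: A_seq=204 A_ack=200 B_seq=356 B_ack=204

Answer: 204 200 356 204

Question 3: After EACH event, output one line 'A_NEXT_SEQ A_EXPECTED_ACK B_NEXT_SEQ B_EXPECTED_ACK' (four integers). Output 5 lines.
0 200 200 0
0 200 290 0
0 200 356 0
156 200 356 156
204 200 356 204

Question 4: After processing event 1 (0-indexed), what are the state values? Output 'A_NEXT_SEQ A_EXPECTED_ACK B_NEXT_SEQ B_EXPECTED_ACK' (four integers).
After event 0: A_seq=0 A_ack=200 B_seq=200 B_ack=0
After event 1: A_seq=0 A_ack=200 B_seq=290 B_ack=0

0 200 290 0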